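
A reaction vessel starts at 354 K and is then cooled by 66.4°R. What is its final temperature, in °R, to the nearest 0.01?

Initial temperature in Celsius: 354 - 273.15 = 80.8500°C.
The 66.4°R change is an interval, so only the factor 5/9 applies: -66.4 × 5/9 = -36.8889°C.
Final Celsius temperature: 80.8500 - 36.8889 = 43.9611°C.
In Rankine: 43.9611 × 1.8 + 491.67 = 570.80°R.

570.80°R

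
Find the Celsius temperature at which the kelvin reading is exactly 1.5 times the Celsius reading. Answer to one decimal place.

546.3°C

Let C be the Celsius reading. The kelvin reading is K = 1·C + 273.15.
Require K = 1.5·C: 1·C + 273.15 = 1.5·C.
(-0.5)·C = -273.15  ⇒  C = 546.3.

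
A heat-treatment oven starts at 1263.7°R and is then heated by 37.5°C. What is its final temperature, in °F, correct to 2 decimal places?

Initial temperature in Celsius: (1263.7 - 491.67) × 5/9 = 428.9056°C.
Final Celsius temperature: 428.9056 + 37.5000 = 466.4056°C.
In Fahrenheit: 466.4056 × 1.8 + 32 = 871.53°F.

871.53°F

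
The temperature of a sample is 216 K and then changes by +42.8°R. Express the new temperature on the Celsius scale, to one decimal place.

Initial temperature in Celsius: 216 - 273.15 = -57.1500°C.
The 42.8°R change is an interval, so only the factor 5/9 applies: +42.8 × 5/9 = +23.7778°C.
Final Celsius temperature: -57.1500 + 23.7778 = -33.3722°C.

-33.4°C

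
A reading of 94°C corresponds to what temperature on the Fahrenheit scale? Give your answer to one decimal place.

201.2°F

In Fahrenheit: 94.0000 × 1.8 + 32 = 201.2°F.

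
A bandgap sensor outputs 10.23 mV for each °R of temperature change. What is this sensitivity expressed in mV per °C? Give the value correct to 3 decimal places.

18.414 mV per °C

The quantity depends on a temperature interval, so only the ratio of degree sizes applies; the offset between the scales is irrelevant.
A change of 1°C is a change of 1.8°R, so per °C the value is 10.23 × 1.8 = 18.414.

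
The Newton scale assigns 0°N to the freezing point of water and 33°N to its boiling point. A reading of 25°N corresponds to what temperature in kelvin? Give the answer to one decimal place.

Linear interpolation between the fixed points: C = (25 - 0) × 100 / (33 - 0) = 75.7576°C.
Then 75.7576 + 273.15 = 348.9 K.

348.9 K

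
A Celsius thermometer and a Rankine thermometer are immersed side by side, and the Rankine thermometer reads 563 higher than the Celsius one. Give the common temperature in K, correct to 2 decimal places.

362.31 K

Let x be the Celsius reading; then the Rankine reading is 1.8·x + 491.67.
(1.8·x + 491.67) - x = 563  ⇒  (0.8)·x = 71.33  ⇒  x = 89.1625°C.
In kelvin: 89.1625 + 273.15 = 362.31 K.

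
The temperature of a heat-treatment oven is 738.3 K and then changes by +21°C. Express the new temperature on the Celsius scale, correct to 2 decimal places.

486.15°C

Initial temperature in Celsius: 738.3 - 273.15 = 465.1500°C.
Final Celsius temperature: 465.1500 + 21.0000 = 486.1500°C.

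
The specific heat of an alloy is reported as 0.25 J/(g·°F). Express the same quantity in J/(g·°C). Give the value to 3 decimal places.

The quantity depends on a temperature interval, so only the ratio of degree sizes applies; the offset between the scales is irrelevant.
A change of 1°C is a change of 1.8°F, so per °C the value is 0.25 × 1.8 = 0.450.

0.450 J/(g·°C)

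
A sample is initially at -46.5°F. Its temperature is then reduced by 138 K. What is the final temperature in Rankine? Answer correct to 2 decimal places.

164.77°R

Initial temperature in Celsius: (-46.5 - 32) × 5/9 = -43.6111°C.
The 138 K change is an interval; Kelvin and Celsius degrees are the same size, so ΔC = -138°C.
Final Celsius temperature: -43.6111 - 138.0000 = -181.6111°C.
In Rankine: -181.6111 × 1.8 + 491.67 = 164.77°R.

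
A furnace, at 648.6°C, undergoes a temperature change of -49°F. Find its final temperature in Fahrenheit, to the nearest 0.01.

The 49°F change is an interval, so only the factor 5/9 applies: -49 × 5/9 = -27.2222°C.
Final Celsius temperature: 648.6000 - 27.2222 = 621.3778°C.
In Fahrenheit: 621.3778 × 1.8 + 32 = 1150.48°F.

1150.48°F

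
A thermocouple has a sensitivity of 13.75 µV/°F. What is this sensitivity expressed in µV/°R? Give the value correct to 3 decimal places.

Since only a temperature interval is involved, the additive offset between the scales drops out.
A change of 1°R is a change of 1°F, so per °R the value is 13.75 × 1 = 13.750.

13.750 µV/°R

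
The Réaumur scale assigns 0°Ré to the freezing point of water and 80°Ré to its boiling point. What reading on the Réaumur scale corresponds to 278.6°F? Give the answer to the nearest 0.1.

109.6°Ré

First in Celsius: (278.6 - 32) × 5/9 = 137.0000°C.
Linearly onto the Réaumur scale: 0 + (137.0000 / 100) × (80 - 0) = 109.6°Ré.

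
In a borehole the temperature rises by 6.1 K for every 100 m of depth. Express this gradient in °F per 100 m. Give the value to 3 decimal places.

The quantity depends on a temperature interval, so only the ratio of degree sizes applies; the offset between the scales is irrelevant.
A change of 1 K is a change of 1.8°F, so 6.1 × 1.8 = 10.980.

10.980 °F/100 m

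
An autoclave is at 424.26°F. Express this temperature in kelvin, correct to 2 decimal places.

491.07 K

In Celsius: (424.26 - 32) × 5/9 = 217.9222°C.
In kelvin: 217.9222 + 273.15 = 491.07 K.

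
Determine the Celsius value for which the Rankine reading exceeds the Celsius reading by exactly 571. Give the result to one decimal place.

99.2°C

Let C be the Celsius reading. The Rankine reading is R = 1.8·C + 491.67.
Require R - C = 571: (0.8)·C + 491.67 = 571.
C = (571 - 491.67) / (0.8) = 99.2.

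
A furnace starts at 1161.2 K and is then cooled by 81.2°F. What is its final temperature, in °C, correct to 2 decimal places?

Initial temperature in Celsius: 1161.2 - 273.15 = 888.0500°C.
The 81.2°F change is an interval, so only the factor 5/9 applies: -81.2 × 5/9 = -45.1111°C.
Final Celsius temperature: 888.0500 - 45.1111 = 842.9389°C.

842.94°C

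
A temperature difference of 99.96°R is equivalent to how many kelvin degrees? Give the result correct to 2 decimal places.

55.53 K

For a temperature interval the offset drops out; only the factor 5/9 applies.
99.96 × 5/9 = 55.53.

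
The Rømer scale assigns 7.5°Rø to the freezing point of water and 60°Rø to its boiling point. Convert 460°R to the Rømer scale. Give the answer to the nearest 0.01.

First in Celsius: (460 - 491.67) × 5/9 = -17.5944°C.
Linearly onto the Rømer scale: 7.5 + (-17.5944 / 100) × (60 - 7.5) = -1.74°Rø.

-1.74°Rø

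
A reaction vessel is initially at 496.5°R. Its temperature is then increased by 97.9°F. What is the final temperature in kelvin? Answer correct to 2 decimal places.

Initial temperature in Celsius: (496.5 - 491.67) × 5/9 = 2.6833°C.
The 97.9°F change is an interval, so only the factor 5/9 applies: +97.9 × 5/9 = +54.3889°C.
Final Celsius temperature: 2.6833 + 54.3889 = 57.0722°C.
In kelvin: 57.0722 + 273.15 = 330.22 K.

330.22 K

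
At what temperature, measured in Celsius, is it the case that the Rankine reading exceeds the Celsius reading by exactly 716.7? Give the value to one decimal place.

Let C be the Celsius reading. The Rankine reading is R = 1.8·C + 491.67.
Require R - C = 716.7: (0.8)·C + 491.67 = 716.7.
C = (716.7 - 491.67) / (0.8) = 281.3.

281.3°C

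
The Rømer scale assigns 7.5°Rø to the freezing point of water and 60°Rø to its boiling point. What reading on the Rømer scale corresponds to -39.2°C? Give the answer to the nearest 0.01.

Linearly onto the Rømer scale: 7.5 + (-39.2000 / 100) × (60 - 7.5) = -13.08°Rø.

-13.08°Rø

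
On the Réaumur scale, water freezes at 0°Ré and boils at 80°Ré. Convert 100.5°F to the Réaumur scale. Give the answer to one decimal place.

30.4°Ré

First in Celsius: (100.5 - 32) × 5/9 = 38.0556°C.
Linearly onto the Réaumur scale: 0 + (38.0556 / 100) × (80 - 0) = 30.4°Ré.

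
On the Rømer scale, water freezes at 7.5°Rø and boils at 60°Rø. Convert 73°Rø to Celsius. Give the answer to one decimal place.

124.8°C

Linear interpolation between the fixed points: C = (73 - 7.5) × 100 / (60 - 7.5) = 124.7619°C.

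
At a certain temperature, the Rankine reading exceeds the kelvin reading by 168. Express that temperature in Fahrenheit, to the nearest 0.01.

-81.67°F

Let x be the kelvin reading; then the Rankine reading is 1.8·x.
(1.8·x) - x = 168  ⇒  (0.8)·x = 168  ⇒  x = 210.0000 K.
In Celsius: 210 - 273.15 = -63.1500°C.
In Fahrenheit: -63.1500 × 1.8 + 32 = -81.67°F.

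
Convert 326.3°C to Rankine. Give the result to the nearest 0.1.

1079.0°R

In Rankine: 326.3000 × 1.8 + 491.67 = 1079.0°R.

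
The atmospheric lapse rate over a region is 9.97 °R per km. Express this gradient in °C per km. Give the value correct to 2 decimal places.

Since only a temperature interval is involved, the additive offset between the scales drops out.
A change of 1°R is a change of 5/9°C, so 9.97 × 5/9 = 5.54.

5.54 °C/km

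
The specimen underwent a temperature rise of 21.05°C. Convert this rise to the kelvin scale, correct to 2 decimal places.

21.05 K

Celsius and kelvin degrees are the same size, so the interval is unchanged: 21.05.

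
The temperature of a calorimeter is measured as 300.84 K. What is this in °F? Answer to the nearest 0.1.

In Celsius: 300.84 - 273.15 = 27.6900°C.
In Fahrenheit: 27.6900 × 1.8 + 32 = 81.8°F.

81.8°F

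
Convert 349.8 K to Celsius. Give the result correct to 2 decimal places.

In Celsius: 349.8 - 273.15 = 76.6500°C.

76.65°C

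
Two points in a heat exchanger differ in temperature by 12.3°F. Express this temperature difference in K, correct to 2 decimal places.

6.83 K

An interval of 1°F corresponds to 5/9 K.
12.3 × 5/9 = 6.83.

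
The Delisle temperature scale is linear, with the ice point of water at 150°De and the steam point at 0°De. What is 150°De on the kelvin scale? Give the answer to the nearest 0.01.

273.15 K

Linear interpolation between the fixed points: C = (150 - 150) × 100 / (0 - 150) = 0.0000°C.
Then 0.0000 + 273.15 = 273.15 K.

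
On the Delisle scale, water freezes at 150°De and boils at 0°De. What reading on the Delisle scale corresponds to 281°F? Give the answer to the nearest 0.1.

-57.5°De

First in Celsius: (281 - 32) × 5/9 = 138.3333°C.
Linearly onto the Delisle scale: 150 + (138.3333 / 100) × (0 - 150) = -57.5°De.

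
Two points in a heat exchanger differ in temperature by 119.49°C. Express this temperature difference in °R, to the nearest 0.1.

An interval of 1°C corresponds to 1.8°R.
119.49 × 1.8 = 215.1.

215.1°R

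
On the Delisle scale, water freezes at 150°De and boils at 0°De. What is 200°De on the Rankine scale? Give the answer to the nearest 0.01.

Linear interpolation between the fixed points: C = (200 - 150) × 100 / (0 - 150) = -33.3333°C.
Then -33.3333 × 1.8 + 491.67 = 431.67°R.

431.67°R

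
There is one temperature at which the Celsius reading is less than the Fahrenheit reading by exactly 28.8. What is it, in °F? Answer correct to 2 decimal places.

24.80°F

Let F be the Fahrenheit reading. The Celsius reading is C = 5/9·F - 17.7778.
Require C - F = -28.8: (-4/9)·F - 17.7778 = -28.8.
F = (-28.8 + 17.7778) / (-4/9) = 24.80.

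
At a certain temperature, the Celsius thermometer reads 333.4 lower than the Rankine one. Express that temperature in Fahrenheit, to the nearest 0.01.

Let x be the Rankine reading; then the Celsius reading is 5/9·x - 273.15.
(5/9·x - 273.15) - x = -333.4  ⇒  (-4/9)·x = -60.25  ⇒  x = 135.5625°R.
In Celsius: (135.5625 - 491.67) × 5/9 = -197.8375°C.
In Fahrenheit: -197.8375 × 1.8 + 32 = -324.11°F.

-324.11°F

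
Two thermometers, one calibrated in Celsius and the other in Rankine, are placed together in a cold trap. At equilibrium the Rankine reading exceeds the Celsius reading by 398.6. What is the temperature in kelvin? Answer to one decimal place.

Let x be the Celsius reading; then the Rankine reading is 1.8·x + 491.67.
(1.8·x + 491.67) - x = 398.6  ⇒  (0.8)·x = -93.07  ⇒  x = -116.3375°C.
In kelvin: -116.3375 + 273.15 = 156.8 K.

156.8 K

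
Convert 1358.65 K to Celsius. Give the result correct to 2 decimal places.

In Celsius: 1358.65 - 273.15 = 1085.5000°C.

1085.50°C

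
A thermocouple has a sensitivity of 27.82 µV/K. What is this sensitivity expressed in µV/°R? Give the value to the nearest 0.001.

The quantity depends on a temperature interval, so only the ratio of degree sizes applies; the offset between the scales is irrelevant.
A change of 1°R is a change of 5/9 K, so per °R the value is 27.82 × 5/9 = 15.456.

15.456 µV/°R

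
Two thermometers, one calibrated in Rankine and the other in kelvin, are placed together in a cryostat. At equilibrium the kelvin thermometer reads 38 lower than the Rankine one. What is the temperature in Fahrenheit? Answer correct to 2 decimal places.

Let x be the Rankine reading; then the kelvin reading is 5/9·x.
(5/9·x) - x = -38  ⇒  (-4/9)·x = -38  ⇒  x = 85.5000°R.
In Celsius: (85.5 - 491.67) × 5/9 = -225.6500°C.
In Fahrenheit: -225.6500 × 1.8 + 32 = -374.17°F.

-374.17°F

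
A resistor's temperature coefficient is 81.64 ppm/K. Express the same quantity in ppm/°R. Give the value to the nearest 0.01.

The quantity depends on a temperature interval, so only the ratio of degree sizes applies; the offset between the scales is irrelevant.
A change of 1°R is a change of 5/9 K, so per °R the value is 81.64 × 5/9 = 45.36.

45.36 ppm/°R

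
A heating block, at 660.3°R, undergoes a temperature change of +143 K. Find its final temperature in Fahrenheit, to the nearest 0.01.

Initial temperature in Celsius: (660.3 - 491.67) × 5/9 = 93.6833°C.
The 143 K change is an interval; Kelvin and Celsius degrees are the same size, so ΔC = +143°C.
Final Celsius temperature: 93.6833 + 143.0000 = 236.6833°C.
In Fahrenheit: 236.6833 × 1.8 + 32 = 458.03°F.

458.03°F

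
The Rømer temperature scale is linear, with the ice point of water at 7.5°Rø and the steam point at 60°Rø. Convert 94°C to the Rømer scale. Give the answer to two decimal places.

Linearly onto the Rømer scale: 7.5 + (94.0000 / 100) × (60 - 7.5) = 56.85°Rø.

56.85°Rø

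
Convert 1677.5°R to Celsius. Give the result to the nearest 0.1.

In Celsius: (1677.5 - 491.67) × 5/9 = 658.7944°C.

658.8°C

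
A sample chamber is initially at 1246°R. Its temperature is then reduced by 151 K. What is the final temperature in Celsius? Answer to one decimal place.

Initial temperature in Celsius: (1246 - 491.67) × 5/9 = 419.0722°C.
The 151 K change is an interval; Kelvin and Celsius degrees are the same size, so ΔC = -151°C.
Final Celsius temperature: 419.0722 - 151.0000 = 268.0722°C.

268.1°C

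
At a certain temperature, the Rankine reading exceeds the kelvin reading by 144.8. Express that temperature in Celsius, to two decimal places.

Let x be the Rankine reading; then the kelvin reading is 5/9·x.
(5/9·x) - x = -144.8  ⇒  (-4/9)·x = -144.8  ⇒  x = 325.8000°R.
In Celsius: (325.8 - 491.67) × 5/9 = -92.15°C.

-92.15°C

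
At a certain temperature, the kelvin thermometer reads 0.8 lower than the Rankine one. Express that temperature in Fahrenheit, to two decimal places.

Let x be the Rankine reading; then the kelvin reading is 5/9·x.
(5/9·x) - x = -0.8  ⇒  (-4/9)·x = -0.8  ⇒  x = 1.8000°R.
In Celsius: (1.8 - 491.67) × 5/9 = -272.1500°C.
In Fahrenheit: -272.1500 × 1.8 + 32 = -457.87°F.

-457.87°F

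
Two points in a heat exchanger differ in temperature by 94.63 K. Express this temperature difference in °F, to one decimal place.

170.3°F

An interval of 1 K corresponds to 1.8°F.
94.63 × 1.8 = 170.3.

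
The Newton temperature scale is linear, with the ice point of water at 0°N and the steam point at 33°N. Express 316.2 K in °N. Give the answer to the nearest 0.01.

First in Celsius: 316.2 - 273.15 = 43.0500°C.
Linearly onto the Newton scale: 0 + (43.0500 / 100) × (33 - 0) = 14.21°N.

14.21°N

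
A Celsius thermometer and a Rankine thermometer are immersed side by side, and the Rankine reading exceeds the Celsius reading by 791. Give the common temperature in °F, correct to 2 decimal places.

Let x be the Celsius reading; then the Rankine reading is 1.8·x + 491.67.
(1.8·x + 491.67) - x = 791  ⇒  (0.8)·x = 299.33  ⇒  x = 374.1625°C.
In Fahrenheit: 374.1625 × 1.8 + 32 = 705.49°F.

705.49°F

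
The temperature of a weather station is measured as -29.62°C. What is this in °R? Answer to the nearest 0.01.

438.35°R

In Rankine: -29.6200 × 1.8 + 491.67 = 438.35°R.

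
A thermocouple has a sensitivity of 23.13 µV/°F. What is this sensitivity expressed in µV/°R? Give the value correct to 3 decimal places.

The quantity depends on a temperature interval, so only the ratio of degree sizes applies; the offset between the scales is irrelevant.
A change of 1°R is a change of 1°F, so per °R the value is 23.13 × 1 = 23.130.

23.130 µV/°R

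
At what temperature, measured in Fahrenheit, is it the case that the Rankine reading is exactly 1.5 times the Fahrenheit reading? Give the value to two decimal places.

Let F be the Fahrenheit reading. The Rankine reading is R = 1·F + 459.67.
Require R = 1.5·F: 1·F + 459.67 = 1.5·F.
(-0.5)·F = -459.67  ⇒  F = 919.34.

919.34°F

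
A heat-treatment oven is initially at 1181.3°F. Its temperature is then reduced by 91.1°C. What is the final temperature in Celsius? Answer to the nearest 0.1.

Initial temperature in Celsius: (1181.3 - 32) × 5/9 = 638.5000°C.
Final Celsius temperature: 638.5000 - 91.1000 = 547.4000°C.

547.4°C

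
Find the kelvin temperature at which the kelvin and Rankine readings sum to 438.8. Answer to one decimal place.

Let K be the kelvin reading. The Rankine reading is R = 1.8·K.
Require K + R = 438.8: (2.8)·K = 438.8.
K = (438.8) / (2.8) = 156.7.

156.7 K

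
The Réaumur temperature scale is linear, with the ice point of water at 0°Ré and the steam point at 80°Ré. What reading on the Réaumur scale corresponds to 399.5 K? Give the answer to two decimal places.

101.08°Ré

First in Celsius: 399.5 - 273.15 = 126.3500°C.
Linearly onto the Réaumur scale: 0 + (126.3500 / 100) × (80 - 0) = 101.08°Ré.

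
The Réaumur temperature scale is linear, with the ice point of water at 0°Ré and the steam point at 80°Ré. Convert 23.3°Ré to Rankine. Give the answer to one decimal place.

544.1°R

Linear interpolation between the fixed points: C = (23.3 - 0) × 100 / (80 - 0) = 29.1250°C.
Then 29.1250 × 1.8 + 491.67 = 544.1°R.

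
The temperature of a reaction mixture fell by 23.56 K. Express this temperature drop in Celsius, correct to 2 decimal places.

23.56°C

Kelvin and Celsius degrees are the same size, so the interval is unchanged: 23.56.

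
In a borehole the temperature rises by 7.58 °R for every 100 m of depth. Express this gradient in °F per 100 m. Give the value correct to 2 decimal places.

Since only a temperature interval is involved, the additive offset between the scales drops out.
A change of 1°R is a change of 1°F, so 7.58 × 1 = 7.58.

7.58 °F/100 m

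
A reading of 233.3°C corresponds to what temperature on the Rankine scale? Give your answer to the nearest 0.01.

911.61°R

In Rankine: 233.3000 × 1.8 + 491.67 = 911.61°R.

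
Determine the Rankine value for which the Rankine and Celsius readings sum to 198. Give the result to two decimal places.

302.88°R

Let R be the Rankine reading. The Celsius reading is C = 5/9·R - 273.15.
Require R + C = 198: (14/9)·R - 273.15 = 198.
R = (198 + 273.15) / (14/9) = 302.88.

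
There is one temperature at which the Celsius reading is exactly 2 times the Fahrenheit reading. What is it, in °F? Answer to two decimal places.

Let F be the Fahrenheit reading. The Celsius reading is C = 5/9·F - 17.7778.
Require C = 2·F: 5/9·F - 17.7778 = 2·F.
(-13/9)·F = 17.7778  ⇒  F = -12.31.

-12.31°F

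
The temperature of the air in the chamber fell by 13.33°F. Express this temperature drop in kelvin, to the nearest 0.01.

An interval of 1°F corresponds to 5/9 K.
13.33 × 5/9 = 7.41.

7.41 K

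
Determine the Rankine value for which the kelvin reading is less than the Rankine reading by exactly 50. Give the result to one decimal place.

Let R be the Rankine reading. The kelvin reading is K = 5/9·R.
Require K - R = -50: (-4/9)·R = -50.
R = (-50) / (-4/9) = 112.5.

112.5°R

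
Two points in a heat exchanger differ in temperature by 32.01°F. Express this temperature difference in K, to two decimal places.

17.78 K

Only the scale ratio 5/9 matters for a change in temperature.
32.01 × 5/9 = 17.78.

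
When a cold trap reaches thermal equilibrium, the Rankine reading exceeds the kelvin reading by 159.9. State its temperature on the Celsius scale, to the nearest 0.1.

Let x be the Rankine reading; then the kelvin reading is 5/9·x.
(5/9·x) - x = -159.9  ⇒  (-4/9)·x = -159.9  ⇒  x = 359.7750°R.
In Celsius: (359.775 - 491.67) × 5/9 = -73.3°C.

-73.3°C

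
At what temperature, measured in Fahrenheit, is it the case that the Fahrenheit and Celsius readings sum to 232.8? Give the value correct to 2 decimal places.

161.09°F

Let F be the Fahrenheit reading. The Celsius reading is C = 5/9·F - 17.7778.
Require F + C = 232.8: (14/9)·F - 17.7778 = 232.8.
F = (232.8 + 17.7778) / (14/9) = 161.09.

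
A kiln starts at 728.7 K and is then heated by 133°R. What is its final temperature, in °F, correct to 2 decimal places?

984.99°F

Initial temperature in Celsius: 728.7 - 273.15 = 455.5500°C.
The 133°R change is an interval, so only the factor 5/9 applies: +133 × 5/9 = +73.8889°C.
Final Celsius temperature: 455.5500 + 73.8889 = 529.4389°C.
In Fahrenheit: 529.4389 × 1.8 + 32 = 984.99°F.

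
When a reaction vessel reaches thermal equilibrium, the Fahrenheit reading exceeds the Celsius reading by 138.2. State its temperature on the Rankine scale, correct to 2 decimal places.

Let x be the Fahrenheit reading; then the Celsius reading is 5/9·x - 17.7778.
(5/9·x - 17.7778) - x = -138.2  ⇒  (-4/9)·x = -120.422  ⇒  x = 270.9500°F.
In Celsius: (270.95 - 32) × 5/9 = 132.7500°C.
In Rankine: 132.7500 × 1.8 + 491.67 = 730.62°R.

730.62°R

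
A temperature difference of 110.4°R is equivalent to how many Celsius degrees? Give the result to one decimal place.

For a temperature interval the offset drops out; only the factor 5/9 applies.
110.4 × 5/9 = 61.3.

61.3°C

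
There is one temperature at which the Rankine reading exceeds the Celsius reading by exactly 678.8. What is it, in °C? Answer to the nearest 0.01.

Let C be the Celsius reading. The Rankine reading is R = 1.8·C + 491.67.
Require R - C = 678.8: (0.8)·C + 491.67 = 678.8.
C = (678.8 - 491.67) / (0.8) = 233.91.

233.91°C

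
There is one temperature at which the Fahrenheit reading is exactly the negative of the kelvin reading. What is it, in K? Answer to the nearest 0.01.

Let K be the kelvin reading. The Fahrenheit reading is F = 1.8·K - 459.67.
Require F = -1·K: 1.8·K - 459.67 = -1·K.
(2.8)·K = 459.67  ⇒  K = 164.17.

164.17 K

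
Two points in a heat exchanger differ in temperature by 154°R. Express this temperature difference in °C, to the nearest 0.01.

Only the scale ratio 5/9 matters for a change in temperature.
154 × 5/9 = 85.56.

85.56°C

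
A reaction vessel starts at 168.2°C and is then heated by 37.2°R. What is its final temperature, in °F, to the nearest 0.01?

The 37.2°R change is an interval, so only the factor 5/9 applies: +37.2 × 5/9 = +20.6667°C.
Final Celsius temperature: 168.2000 + 20.6667 = 188.8667°C.
In Fahrenheit: 188.8667 × 1.8 + 32 = 371.96°F.

371.96°F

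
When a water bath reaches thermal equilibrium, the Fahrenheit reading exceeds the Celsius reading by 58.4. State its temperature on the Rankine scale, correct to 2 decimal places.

551.07°R

Let x be the Celsius reading; then the Fahrenheit reading is 1.8·x + 32.
(1.8·x + 32) - x = 58.4  ⇒  (0.8)·x = 26.4  ⇒  x = 33.0000°C.
In Rankine: 33.0000 × 1.8 + 491.67 = 551.07°R.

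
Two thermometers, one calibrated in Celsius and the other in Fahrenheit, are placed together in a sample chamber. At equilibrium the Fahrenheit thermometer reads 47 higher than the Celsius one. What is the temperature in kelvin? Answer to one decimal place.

291.9 K

Let x be the Celsius reading; then the Fahrenheit reading is 1.8·x + 32.
(1.8·x + 32) - x = 47  ⇒  (0.8)·x = 15  ⇒  x = 18.7500°C.
In kelvin: 18.7500 + 273.15 = 291.9 K.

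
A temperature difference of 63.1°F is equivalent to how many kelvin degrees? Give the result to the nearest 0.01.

For a temperature interval the offset drops out; only the factor 5/9 applies.
63.1 × 5/9 = 35.06.

35.06 K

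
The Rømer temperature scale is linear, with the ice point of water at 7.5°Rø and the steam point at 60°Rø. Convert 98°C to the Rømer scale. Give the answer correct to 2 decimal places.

58.95°Rø

Linearly onto the Rømer scale: 7.5 + (98.0000 / 100) × (60 - 7.5) = 58.95°Rø.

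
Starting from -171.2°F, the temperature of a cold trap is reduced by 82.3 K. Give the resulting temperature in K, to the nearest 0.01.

77.96 K

Initial temperature in Celsius: (-171.2 - 32) × 5/9 = -112.8889°C.
The 82.3 K change is an interval; Kelvin and Celsius degrees are the same size, so ΔC = -82.3°C.
Final Celsius temperature: -112.8889 - 82.3000 = -195.1889°C.
In kelvin: -195.1889 + 273.15 = 77.96 K.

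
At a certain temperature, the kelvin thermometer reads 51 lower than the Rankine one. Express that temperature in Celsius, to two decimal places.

-209.40°C

Let x be the Rankine reading; then the kelvin reading is 5/9·x.
(5/9·x) - x = -51  ⇒  (-4/9)·x = -51  ⇒  x = 114.7500°R.
In Celsius: (114.75 - 491.67) × 5/9 = -209.40°C.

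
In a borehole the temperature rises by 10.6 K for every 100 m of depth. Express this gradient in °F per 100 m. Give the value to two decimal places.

19.08 °F/100 m

Since only a temperature interval is involved, the additive offset between the scales drops out.
A change of 1 K is a change of 1.8°F, so 10.6 × 1.8 = 19.08.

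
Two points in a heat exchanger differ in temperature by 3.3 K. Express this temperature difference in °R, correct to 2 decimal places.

An interval of 1 K corresponds to 1.8°R.
3.3 × 1.8 = 5.94.

5.94°R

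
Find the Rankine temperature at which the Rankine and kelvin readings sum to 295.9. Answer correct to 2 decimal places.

190.22°R

Let R be the Rankine reading. The kelvin reading is K = 5/9·R.
Require R + K = 295.9: (14/9)·R = 295.9.
R = (295.9) / (14/9) = 190.22.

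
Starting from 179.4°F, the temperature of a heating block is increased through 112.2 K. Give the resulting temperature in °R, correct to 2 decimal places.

841.03°R

Initial temperature in Celsius: (179.4 - 32) × 5/9 = 81.8889°C.
The 112.2 K change is an interval; Kelvin and Celsius degrees are the same size, so ΔC = +112.2°C.
Final Celsius temperature: 81.8889 + 112.2000 = 194.0889°C.
In Rankine: 194.0889 × 1.8 + 491.67 = 841.03°R.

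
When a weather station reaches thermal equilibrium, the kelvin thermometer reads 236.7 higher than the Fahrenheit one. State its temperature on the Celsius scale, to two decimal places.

Let x be the Fahrenheit reading; then the kelvin reading is 5/9·x + 255.372.
(5/9·x + 255.372) - x = 236.7  ⇒  (-4/9)·x = -18.6722  ⇒  x = 42.0125°F.
In Celsius: (42.0125 - 32) × 5/9 = 5.56°C.

5.56°C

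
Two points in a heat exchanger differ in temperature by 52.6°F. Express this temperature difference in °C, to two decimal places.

29.22°C

For a temperature interval the offset drops out; only the factor 5/9 applies.
52.6 × 5/9 = 29.22.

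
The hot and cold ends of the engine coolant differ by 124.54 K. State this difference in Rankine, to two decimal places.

Only the scale ratio 1.8 matters for a change in temperature.
124.54 × 1.8 = 224.17.

224.17°R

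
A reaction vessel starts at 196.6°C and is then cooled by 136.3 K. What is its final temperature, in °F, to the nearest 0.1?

The 136.3 K change is an interval; Kelvin and Celsius degrees are the same size, so ΔC = -136.3°C.
Final Celsius temperature: 196.6000 - 136.3000 = 60.3000°C.
In Fahrenheit: 60.3000 × 1.8 + 32 = 140.5°F.

140.5°F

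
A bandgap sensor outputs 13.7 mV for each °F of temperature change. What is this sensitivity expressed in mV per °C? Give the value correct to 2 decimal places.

The quantity depends on a temperature interval, so only the ratio of degree sizes applies; the offset between the scales is irrelevant.
A change of 1°C is a change of 1.8°F, so per °C the value is 13.7 × 1.8 = 24.66.

24.66 mV per °C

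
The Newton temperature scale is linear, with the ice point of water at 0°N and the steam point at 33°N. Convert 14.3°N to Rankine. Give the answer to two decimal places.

569.67°R

Linear interpolation between the fixed points: C = (14.3 - 0) × 100 / (33 - 0) = 43.3333°C.
Then 43.3333 × 1.8 + 491.67 = 569.67°R.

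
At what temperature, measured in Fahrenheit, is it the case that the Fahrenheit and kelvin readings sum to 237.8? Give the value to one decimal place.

-11.3°F

Let F be the Fahrenheit reading. The kelvin reading is K = 5/9·F + 255.372.
Require F + K = 237.8: (14/9)·F + 255.372 = 237.8.
F = (237.8 - 255.372) / (14/9) = -11.3.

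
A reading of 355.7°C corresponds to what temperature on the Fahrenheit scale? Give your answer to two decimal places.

In Fahrenheit: 355.7000 × 1.8 + 32 = 672.26°F.

672.26°F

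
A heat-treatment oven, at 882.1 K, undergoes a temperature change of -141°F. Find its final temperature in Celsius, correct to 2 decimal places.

530.62°C

Initial temperature in Celsius: 882.1 - 273.15 = 608.9500°C.
The 141°F change is an interval, so only the factor 5/9 applies: -141 × 5/9 = -78.3333°C.
Final Celsius temperature: 608.9500 - 78.3333 = 530.6167°C.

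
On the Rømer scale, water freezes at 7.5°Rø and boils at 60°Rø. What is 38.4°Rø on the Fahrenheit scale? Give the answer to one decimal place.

Linear interpolation between the fixed points: C = (38.4 - 7.5) × 100 / (60 - 7.5) = 58.8571°C.
Then 58.8571 × 1.8 + 32 = 137.9°F.

137.9°F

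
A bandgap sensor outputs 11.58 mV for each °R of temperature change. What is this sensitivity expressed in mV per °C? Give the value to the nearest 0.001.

The quantity depends on a temperature interval, so only the ratio of degree sizes applies; the offset between the scales is irrelevant.
A change of 1°C is a change of 1.8°R, so per °C the value is 11.58 × 1.8 = 20.844.

20.844 mV per °C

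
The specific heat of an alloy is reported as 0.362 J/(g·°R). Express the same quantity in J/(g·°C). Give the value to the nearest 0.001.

0.652 J/(g·°C)

The quantity depends on a temperature interval, so only the ratio of degree sizes applies; the offset between the scales is irrelevant.
A change of 1°C is a change of 1.8°R, so per °C the value is 0.362 × 1.8 = 0.652.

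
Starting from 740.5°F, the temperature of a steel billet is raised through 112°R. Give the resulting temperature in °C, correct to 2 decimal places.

Initial temperature in Celsius: (740.5 - 32) × 5/9 = 393.6111°C.
The 112°R change is an interval, so only the factor 5/9 applies: +112 × 5/9 = +62.2222°C.
Final Celsius temperature: 393.6111 + 62.2222 = 455.8333°C.

455.83°C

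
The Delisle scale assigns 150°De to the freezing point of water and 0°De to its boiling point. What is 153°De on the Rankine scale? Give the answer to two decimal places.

488.07°R

Linear interpolation between the fixed points: C = (153 - 150) × 100 / (0 - 150) = -2.0000°C.
Then -2.0000 × 1.8 + 491.67 = 488.07°R.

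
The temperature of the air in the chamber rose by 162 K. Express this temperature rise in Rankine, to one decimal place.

For a temperature interval the offset drops out; only the factor 1.8 applies.
162 × 1.8 = 291.6.

291.6°R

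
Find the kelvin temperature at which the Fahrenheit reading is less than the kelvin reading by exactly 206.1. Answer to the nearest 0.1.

Let K be the kelvin reading. The Fahrenheit reading is F = 1.8·K - 459.67.
Require F - K = -206.1: (0.8)·K - 459.67 = -206.1.
K = (-206.1 + 459.67) / (0.8) = 317.0.

317.0 K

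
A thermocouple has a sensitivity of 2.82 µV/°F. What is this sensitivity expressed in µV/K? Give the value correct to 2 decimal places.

The quantity depends on a temperature interval, so only the ratio of degree sizes applies; the offset between the scales is irrelevant.
A change of 1 K is a change of 1.8°F, so per K the value is 2.82 × 1.8 = 5.08.

5.08 µV/K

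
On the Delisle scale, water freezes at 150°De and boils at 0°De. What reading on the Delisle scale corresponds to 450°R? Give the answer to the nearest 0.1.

First in Celsius: (450 - 491.67) × 5/9 = -23.1500°C.
Linearly onto the Delisle scale: 150 + (-23.1500 / 100) × (0 - 150) = 184.7°De.

184.7°De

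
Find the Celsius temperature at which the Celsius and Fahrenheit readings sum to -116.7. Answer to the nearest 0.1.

Let C be the Celsius reading. The Fahrenheit reading is F = 1.8·C + 32.
Require C + F = -116.7: (2.8)·C + 32 = -116.7.
C = (-116.7 - 32) / (2.8) = -53.1.

-53.1°C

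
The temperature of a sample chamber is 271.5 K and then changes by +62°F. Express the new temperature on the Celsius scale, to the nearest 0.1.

Initial temperature in Celsius: 271.5 - 273.15 = -1.6500°C.
The 62°F change is an interval, so only the factor 5/9 applies: +62 × 5/9 = +34.4444°C.
Final Celsius temperature: -1.6500 + 34.4444 = 32.7944°C.

32.8°C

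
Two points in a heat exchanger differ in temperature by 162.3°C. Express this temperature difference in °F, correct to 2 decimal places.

292.14°F

Only the scale ratio 1.8 matters for a change in temperature.
162.3 × 1.8 = 292.14.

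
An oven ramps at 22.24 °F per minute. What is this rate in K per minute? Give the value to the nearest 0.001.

Since only a temperature interval is involved, the additive offset between the scales drops out.
A change of 1°F is a change of 5/9 K, so 22.24 × 5/9 = 12.356.

12.356 K/minute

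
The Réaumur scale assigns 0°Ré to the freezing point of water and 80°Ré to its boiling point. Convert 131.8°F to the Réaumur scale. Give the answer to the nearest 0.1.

First in Celsius: (131.8 - 32) × 5/9 = 55.4444°C.
Linearly onto the Réaumur scale: 0 + (55.4444 / 100) × (80 - 0) = 44.4°Ré.

44.4°Ré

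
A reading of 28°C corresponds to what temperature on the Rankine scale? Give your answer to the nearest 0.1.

542.1°R

In Rankine: 28.0000 × 1.8 + 491.67 = 542.1°R.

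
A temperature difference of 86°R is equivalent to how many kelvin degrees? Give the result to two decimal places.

For a temperature interval the offset drops out; only the factor 5/9 applies.
86 × 5/9 = 47.78.

47.78 K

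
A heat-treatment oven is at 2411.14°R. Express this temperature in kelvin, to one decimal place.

1339.5 K

In Celsius: (2411.14 - 491.67) × 5/9 = 1066.3722°C.
In kelvin: 1066.3722 + 273.15 = 1339.5 K.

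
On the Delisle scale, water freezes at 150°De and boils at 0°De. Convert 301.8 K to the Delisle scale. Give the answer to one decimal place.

First in Celsius: 301.8 - 273.15 = 28.6500°C.
Linearly onto the Delisle scale: 150 + (28.6500 / 100) × (0 - 150) = 107.0°De.

107.0°De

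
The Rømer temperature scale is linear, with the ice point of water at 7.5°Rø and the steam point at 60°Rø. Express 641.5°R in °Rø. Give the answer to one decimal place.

51.2°Rø

First in Celsius: (641.5 - 491.67) × 5/9 = 83.2389°C.
Linearly onto the Rømer scale: 7.5 + (83.2389 / 100) × (60 - 7.5) = 51.2°Rø.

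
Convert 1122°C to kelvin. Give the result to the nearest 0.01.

1395.15 K

In kelvin: 1122.0000 + 273.15 = 1395.15 K.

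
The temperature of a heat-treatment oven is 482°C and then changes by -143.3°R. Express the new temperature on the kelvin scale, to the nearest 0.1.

675.5 K

The 143.3°R change is an interval, so only the factor 5/9 applies: -143.3 × 5/9 = -79.6111°C.
Final Celsius temperature: 482.0000 - 79.6111 = 402.3889°C.
In kelvin: 402.3889 + 273.15 = 675.5 K.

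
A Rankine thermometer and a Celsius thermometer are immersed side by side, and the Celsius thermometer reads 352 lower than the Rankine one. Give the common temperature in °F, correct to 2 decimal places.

Let x be the Rankine reading; then the Celsius reading is 5/9·x - 273.15.
(5/9·x - 273.15) - x = -352  ⇒  (-4/9)·x = -78.85  ⇒  x = 177.4125°R.
In Celsius: (177.4125 - 491.67) × 5/9 = -174.5875°C.
In Fahrenheit: -174.5875 × 1.8 + 32 = -282.26°F.

-282.26°F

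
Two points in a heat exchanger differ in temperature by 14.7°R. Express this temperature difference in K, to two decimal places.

For a temperature interval the offset drops out; only the factor 5/9 applies.
14.7 × 5/9 = 8.17.

8.17 K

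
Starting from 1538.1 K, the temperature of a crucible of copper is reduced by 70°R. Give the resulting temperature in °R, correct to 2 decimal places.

2698.58°R

Initial temperature in Celsius: 1538.1 - 273.15 = 1264.9500°C.
The 70°R change is an interval, so only the factor 5/9 applies: -70 × 5/9 = -38.8889°C.
Final Celsius temperature: 1264.9500 - 38.8889 = 1226.0611°C.
In Rankine: 1226.0611 × 1.8 + 491.67 = 2698.58°R.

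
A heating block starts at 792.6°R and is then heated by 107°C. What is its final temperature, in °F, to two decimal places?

Initial temperature in Celsius: (792.6 - 491.67) × 5/9 = 167.1833°C.
Final Celsius temperature: 167.1833 + 107.0000 = 274.1833°C.
In Fahrenheit: 274.1833 × 1.8 + 32 = 525.53°F.

525.53°F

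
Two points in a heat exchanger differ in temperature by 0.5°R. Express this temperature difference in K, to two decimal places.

0.28 K

Only the scale ratio 5/9 matters for a change in temperature.
0.5 × 5/9 = 0.28.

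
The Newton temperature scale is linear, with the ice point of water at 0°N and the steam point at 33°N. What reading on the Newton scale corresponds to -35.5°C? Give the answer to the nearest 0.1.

Linearly onto the Newton scale: 0 + (-35.5000 / 100) × (33 - 0) = -11.7°N.

-11.7°N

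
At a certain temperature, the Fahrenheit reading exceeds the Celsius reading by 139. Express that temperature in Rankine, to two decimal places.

732.42°R

Let x be the Celsius reading; then the Fahrenheit reading is 1.8·x + 32.
(1.8·x + 32) - x = 139  ⇒  (0.8)·x = 107  ⇒  x = 133.7500°C.
In Rankine: 133.7500 × 1.8 + 491.67 = 732.42°R.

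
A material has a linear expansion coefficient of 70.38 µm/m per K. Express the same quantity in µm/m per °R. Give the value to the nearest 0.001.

39.100 µm/m per °R

Since only a temperature interval is involved, the additive offset between the scales drops out.
A change of 1°R is a change of 5/9 K, so per °R the value is 70.38 × 5/9 = 39.100.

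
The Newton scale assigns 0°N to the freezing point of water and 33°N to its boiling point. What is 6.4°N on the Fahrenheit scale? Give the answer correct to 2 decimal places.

Linear interpolation between the fixed points: C = (6.4 - 0) × 100 / (33 - 0) = 19.3939°C.
Then 19.3939 × 1.8 + 32 = 66.91°F.

66.91°F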